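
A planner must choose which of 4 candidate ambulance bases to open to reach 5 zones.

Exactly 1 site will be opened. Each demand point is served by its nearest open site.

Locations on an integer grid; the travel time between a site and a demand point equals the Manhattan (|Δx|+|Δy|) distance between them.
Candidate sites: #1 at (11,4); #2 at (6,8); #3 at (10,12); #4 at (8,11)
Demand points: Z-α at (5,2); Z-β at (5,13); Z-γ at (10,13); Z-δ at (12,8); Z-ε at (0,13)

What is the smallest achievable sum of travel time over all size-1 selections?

Open {#4}.
  Z-α→#4 12, Z-β→#4 5, Z-γ→#4 4, Z-δ→#4 7, Z-ε→#4 10  ⇒ total 38.
Compare {#2}: total 39.
Compare {#3}: total 39.
No size-1 selection does better; minimum is 38.

38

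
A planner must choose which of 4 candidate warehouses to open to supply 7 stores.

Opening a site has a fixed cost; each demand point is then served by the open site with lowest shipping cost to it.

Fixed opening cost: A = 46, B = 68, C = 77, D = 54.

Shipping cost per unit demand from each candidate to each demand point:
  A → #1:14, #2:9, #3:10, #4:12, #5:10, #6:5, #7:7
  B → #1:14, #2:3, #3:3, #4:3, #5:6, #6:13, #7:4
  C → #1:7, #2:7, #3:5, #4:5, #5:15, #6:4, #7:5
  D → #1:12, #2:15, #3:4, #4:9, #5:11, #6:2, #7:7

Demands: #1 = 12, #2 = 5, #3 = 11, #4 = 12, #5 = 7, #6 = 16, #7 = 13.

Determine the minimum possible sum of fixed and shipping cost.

471

Open {B, C}: assign each demand point to its cheapest open site.
  #1→C 12×7=84, #2→B 5×3=15, #3→B 11×3=33, #4→B 12×3=36, #5→B 7×6=42, #6→C 16×4=64, #7→B 13×4=52
  shipping cost 326, fixed 145 → total 471.
Compare {B, D}: shipping cost 354 + fixed 122 = 476.
Compare {B, C, D}: shipping cost 294 + fixed 199 = 493.
Compare {A, B, C}: shipping cost 326 + fixed 191 = 517.
All other subsets cost ≥ 476. Minimum total cost: 471.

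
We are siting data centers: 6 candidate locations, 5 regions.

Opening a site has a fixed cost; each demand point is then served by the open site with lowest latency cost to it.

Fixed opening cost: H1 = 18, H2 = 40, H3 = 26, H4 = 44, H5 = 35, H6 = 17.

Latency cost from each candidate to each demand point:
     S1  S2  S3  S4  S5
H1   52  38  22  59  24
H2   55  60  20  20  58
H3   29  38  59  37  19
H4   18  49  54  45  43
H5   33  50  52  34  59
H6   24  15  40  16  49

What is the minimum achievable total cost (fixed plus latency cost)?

136

Open {H1, H6}: assign each demand point to its cheapest open site.
  S1→H6 24, S2→H6 15, S3→H1 22, S4→H6 16, S5→H1 24
  latency cost 101, fixed 35 → total 136.
Compare {H3, H6}: latency cost 114 + fixed 43 = 157.
Compare {H1, H3, H6}: latency cost 96 + fixed 61 = 157.
Compare {H6}: latency cost 144 + fixed 17 = 161.
All other subsets cost ≥ 157. Minimum total cost: 136.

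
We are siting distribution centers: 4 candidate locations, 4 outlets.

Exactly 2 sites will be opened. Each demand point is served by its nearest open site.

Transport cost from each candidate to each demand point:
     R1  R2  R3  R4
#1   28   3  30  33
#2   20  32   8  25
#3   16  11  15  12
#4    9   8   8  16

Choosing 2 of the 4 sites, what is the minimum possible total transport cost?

36

Open {#1, #4}.
  R1→#4 9, R2→#1 3, R3→#4 8, R4→#4 16  ⇒ total 36.
Compare {#3, #4}: total 37.
Compare {#2, #4}: total 41.
No size-2 selection does better; minimum is 36.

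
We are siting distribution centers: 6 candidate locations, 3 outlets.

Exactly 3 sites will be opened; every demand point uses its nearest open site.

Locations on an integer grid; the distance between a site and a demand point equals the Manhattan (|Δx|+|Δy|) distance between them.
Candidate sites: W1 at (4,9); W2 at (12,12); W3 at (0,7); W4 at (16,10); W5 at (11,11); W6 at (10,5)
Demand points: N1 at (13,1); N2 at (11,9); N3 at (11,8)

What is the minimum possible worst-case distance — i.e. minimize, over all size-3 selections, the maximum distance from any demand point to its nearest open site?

7

Open {W1, W2, W6}.
  Farthest demand point is N1 at distance 7 (to W6); all others are ≤ 7.
With {W1, W3, W6} the worst case is 7.
With {W1, W4, W6} the worst case is 7.
No size-3 selection achieves below 7.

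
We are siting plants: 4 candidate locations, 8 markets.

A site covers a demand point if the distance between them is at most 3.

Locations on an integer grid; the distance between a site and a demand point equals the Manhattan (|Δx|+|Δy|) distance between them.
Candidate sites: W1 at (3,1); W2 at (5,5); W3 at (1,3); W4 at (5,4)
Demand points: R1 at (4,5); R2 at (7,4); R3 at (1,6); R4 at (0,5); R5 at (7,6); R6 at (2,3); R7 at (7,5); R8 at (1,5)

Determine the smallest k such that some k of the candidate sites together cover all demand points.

Coverage sets (demand points within 3 of each site):
  W1: {R6}
  W2: {R1, R2, R5, R7}
  W3: {R3, R4, R6, R8}
  W4: {R1, R2, R7}
No single site covers all 8 demand points.
But {W2, W3} covers everything, so the minimum is 2.

2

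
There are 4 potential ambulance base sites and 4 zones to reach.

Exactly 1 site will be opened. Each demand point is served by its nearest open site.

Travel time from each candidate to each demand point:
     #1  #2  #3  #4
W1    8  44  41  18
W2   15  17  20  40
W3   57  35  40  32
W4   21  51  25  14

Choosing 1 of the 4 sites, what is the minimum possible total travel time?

Open {W2}.
  #1→W2 15, #2→W2 17, #3→W2 20, #4→W2 40  ⇒ total 92.
Compare {W1}: total 111.
Compare {W4}: total 111.
No size-1 selection does better; minimum is 92.

92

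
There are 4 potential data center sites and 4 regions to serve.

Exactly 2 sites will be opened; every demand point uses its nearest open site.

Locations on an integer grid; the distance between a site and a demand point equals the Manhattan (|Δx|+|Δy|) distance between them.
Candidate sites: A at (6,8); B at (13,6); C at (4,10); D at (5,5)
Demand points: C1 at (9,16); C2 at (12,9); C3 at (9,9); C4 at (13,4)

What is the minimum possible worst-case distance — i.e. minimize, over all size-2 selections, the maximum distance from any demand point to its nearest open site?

Open {A, B}.
  Farthest demand point is C1 at distance 11 (to A); all others are ≤ 11.
With {A, C} the worst case is 11.
With {A, D} the worst case is 11.
No size-2 selection achieves below 11.

11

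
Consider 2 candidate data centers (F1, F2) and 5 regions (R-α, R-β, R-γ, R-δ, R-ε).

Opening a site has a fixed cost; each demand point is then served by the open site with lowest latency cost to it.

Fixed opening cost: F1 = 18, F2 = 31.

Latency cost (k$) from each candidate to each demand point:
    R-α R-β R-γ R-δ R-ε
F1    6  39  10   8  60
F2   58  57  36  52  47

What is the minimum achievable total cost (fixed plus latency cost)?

Open {F1}: assign each demand point to its cheapest open site.
  R-α→F1 6, R-β→F1 39, R-γ→F1 10, R-δ→F1 8, R-ε→F1 60
  latency cost 123, fixed 18 → total 141.
Compare {F1, F2}: latency cost 110 + fixed 49 = 159.
Compare {F2}: latency cost 250 + fixed 31 = 281.

141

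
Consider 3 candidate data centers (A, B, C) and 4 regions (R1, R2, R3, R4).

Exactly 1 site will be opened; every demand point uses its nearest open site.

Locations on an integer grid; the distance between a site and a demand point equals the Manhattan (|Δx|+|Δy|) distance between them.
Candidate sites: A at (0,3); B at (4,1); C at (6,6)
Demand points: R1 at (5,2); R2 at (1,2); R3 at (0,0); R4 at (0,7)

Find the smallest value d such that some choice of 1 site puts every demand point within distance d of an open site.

Open {A}.
  Farthest demand point is R1 at distance 6 (to A); all others are ≤ 6.
With {B} the worst case is 10.
With {C} the worst case is 12.
No size-1 selection achieves below 6.

6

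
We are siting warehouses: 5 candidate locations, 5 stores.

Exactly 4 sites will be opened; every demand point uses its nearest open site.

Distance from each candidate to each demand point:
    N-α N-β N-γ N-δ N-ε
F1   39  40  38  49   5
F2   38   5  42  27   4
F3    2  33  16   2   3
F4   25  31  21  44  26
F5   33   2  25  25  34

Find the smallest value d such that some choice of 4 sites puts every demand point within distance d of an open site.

16

Open {F1, F2, F3, F4}.
  Farthest demand point is N-γ at distance 16 (to F3); all others are ≤ 16.
With {F1, F2, F3, F5} the worst case is 16.
With {F1, F3, F4, F5} the worst case is 16.
No size-4 selection achieves below 16.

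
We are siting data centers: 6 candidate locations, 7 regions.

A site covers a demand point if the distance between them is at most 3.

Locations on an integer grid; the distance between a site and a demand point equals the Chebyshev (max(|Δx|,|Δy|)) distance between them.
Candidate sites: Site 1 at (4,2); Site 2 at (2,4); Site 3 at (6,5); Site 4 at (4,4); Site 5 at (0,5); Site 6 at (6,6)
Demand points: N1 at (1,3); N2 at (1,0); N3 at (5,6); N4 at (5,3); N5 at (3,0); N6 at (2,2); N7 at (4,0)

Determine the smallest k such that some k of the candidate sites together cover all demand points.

2

Coverage sets (demand points within 3 of each site):
  Site 1: {N1, N2, N4, N5, N6, N7}
  Site 2: {N1, N3, N4, N6}
  Site 3: {N3, N4}
  Site 4: {N1, N3, N4, N6}
  Site 5: {N1, N6}
  Site 6: {N3, N4}
No single site covers all 7 demand points.
But {Site 1, Site 2} covers everything, so the minimum is 2.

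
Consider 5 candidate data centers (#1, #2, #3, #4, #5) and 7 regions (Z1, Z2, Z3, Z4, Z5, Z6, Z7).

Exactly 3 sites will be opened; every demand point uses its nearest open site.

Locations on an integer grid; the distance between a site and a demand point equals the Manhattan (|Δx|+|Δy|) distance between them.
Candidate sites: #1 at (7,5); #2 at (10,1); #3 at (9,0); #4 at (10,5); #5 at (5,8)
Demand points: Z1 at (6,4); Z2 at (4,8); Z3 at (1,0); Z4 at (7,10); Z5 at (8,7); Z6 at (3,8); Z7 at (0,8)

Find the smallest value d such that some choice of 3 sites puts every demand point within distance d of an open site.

8

Open {#1, #3, #5}.
  Farthest demand point is Z3 at distance 8 (to #3); all others are ≤ 8.
With {#2, #3, #5} the worst case is 8.
With {#3, #4, #5} the worst case is 8.
No size-3 selection achieves below 8.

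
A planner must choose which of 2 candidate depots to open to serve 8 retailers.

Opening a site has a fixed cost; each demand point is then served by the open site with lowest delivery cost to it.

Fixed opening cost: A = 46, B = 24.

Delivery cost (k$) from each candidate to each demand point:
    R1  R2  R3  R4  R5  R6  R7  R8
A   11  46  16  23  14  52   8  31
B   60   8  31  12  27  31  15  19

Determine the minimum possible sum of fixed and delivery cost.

189

Open {A, B}: assign each demand point to its cheapest open site.
  R1→A 11, R2→B 8, R3→A 16, R4→B 12, R5→A 14, R6→B 31, R7→A 8, R8→B 19
  delivery cost 119, fixed 70 → total 189.
Compare {B}: delivery cost 203 + fixed 24 = 227.
Compare {A}: delivery cost 201 + fixed 46 = 247.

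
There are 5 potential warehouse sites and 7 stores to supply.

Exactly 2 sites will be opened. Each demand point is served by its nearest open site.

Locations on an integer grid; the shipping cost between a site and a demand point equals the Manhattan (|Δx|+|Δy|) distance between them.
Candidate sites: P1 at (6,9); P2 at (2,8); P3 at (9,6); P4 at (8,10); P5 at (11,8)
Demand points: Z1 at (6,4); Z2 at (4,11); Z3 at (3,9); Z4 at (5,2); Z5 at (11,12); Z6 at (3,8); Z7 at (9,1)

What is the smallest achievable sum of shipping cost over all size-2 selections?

34

Open {P2, P3}.
  Z1→P3 5, Z2→P2 5, Z3→P2 2, Z4→P3 8, Z5→P3 8, Z6→P2 1, Z7→P3 5  ⇒ total 34.
Compare {P1, P3}: total 37.
Compare {P1, P5}: total 37.
No size-2 selection does better; minimum is 34.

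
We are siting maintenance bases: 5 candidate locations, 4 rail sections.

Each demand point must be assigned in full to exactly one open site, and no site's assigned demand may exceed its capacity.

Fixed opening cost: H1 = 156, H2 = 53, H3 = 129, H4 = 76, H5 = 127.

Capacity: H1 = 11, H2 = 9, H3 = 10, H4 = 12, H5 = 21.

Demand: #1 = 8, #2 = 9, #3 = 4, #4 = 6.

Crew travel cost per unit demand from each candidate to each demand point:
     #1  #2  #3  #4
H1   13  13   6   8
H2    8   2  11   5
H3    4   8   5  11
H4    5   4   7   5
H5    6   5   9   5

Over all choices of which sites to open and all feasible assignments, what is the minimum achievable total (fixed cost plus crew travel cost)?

Open {H2, H5}; cheapest assignment that respects the capacities:
  H2 (cap 9, load 9): #2 — cost 9×2 = 18
  H5 (cap 21, load 18): #1, #3, #4 — cost 8×6 + 4×9 + 6×5 = 114
  Shipping 132, fixed 180 → total 312.
  Any other capacity-feasible assignment to {H2, H5} ships for at least 132.
Compare {H4, H5}: its best feasible assignment gives total 346.
Compare {H2, H3, H4}: its best feasible assignment gives total 366.
Every other set of open sites that can feasibly serve all demand totals ≥ 346 even under its best assignment. Minimum: 312.

312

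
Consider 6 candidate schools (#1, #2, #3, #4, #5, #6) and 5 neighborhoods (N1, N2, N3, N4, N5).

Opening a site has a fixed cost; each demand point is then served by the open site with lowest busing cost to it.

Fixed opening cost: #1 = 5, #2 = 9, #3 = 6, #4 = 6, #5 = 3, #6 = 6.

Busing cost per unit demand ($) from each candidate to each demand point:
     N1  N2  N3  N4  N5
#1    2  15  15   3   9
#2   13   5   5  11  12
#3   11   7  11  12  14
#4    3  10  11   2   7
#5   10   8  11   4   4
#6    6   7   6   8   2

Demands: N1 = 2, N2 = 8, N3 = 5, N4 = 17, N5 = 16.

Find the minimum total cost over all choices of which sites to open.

Open {#2, #4, #6}: assign each demand point to its cheapest open site.
  N1→#4 2×3=6, N2→#2 8×5=40, N3→#2 5×5=25, N4→#4 17×2=34, N5→#6 16×2=32
  busing cost 137, fixed 21 → total 158.
Compare {#1, #2, #4, #6}: busing cost 135 + fixed 26 = 161.
Compare {#2, #4, #5, #6}: busing cost 137 + fixed 24 = 161.
Compare {#2, #3, #4, #6}: busing cost 137 + fixed 27 = 164.
All other subsets cost ≥ 161. Minimum total cost: 158.

158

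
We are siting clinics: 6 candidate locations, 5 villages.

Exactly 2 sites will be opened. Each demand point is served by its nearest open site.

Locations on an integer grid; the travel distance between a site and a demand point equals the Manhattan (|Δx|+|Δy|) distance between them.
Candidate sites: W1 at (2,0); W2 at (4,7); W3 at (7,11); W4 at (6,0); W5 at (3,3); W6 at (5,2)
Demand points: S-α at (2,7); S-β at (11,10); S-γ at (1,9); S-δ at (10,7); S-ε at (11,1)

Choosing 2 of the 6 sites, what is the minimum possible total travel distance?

Open {W2, W4}.
  S-α→W2 2, S-β→W2 10, S-γ→W2 5, S-δ→W2 6, S-ε→W4 6  ⇒ total 29.
Compare {W2, W6}: total 30.
Compare {W2, W3}: total 31.
No size-2 selection does better; minimum is 29.

29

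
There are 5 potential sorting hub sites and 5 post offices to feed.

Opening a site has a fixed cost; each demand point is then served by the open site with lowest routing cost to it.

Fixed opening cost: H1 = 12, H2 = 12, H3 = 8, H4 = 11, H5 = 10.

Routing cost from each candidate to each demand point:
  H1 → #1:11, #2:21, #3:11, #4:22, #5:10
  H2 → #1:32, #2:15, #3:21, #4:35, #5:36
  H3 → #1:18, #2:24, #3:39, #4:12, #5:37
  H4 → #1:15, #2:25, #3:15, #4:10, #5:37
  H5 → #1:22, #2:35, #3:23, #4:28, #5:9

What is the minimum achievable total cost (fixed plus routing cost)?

85

Open {H1, H3}: assign each demand point to its cheapest open site.
  #1→H1 11, #2→H1 21, #3→H1 11, #4→H3 12, #5→H1 10
  routing cost 65, fixed 20 → total 85.
Compare {H1, H4}: routing cost 63 + fixed 23 = 86.
Compare {H1}: routing cost 75 + fixed 12 = 87.
Compare {H1, H2, H3}: routing cost 59 + fixed 32 = 91.
All other subsets cost ≥ 86. Minimum total cost: 85.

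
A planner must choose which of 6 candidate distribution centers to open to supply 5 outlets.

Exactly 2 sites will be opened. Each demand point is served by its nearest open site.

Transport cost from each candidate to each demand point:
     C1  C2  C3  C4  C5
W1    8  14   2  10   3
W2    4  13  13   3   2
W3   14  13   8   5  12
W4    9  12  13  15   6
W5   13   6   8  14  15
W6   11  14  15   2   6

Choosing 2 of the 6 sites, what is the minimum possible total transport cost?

23

Open {W2, W5}.
  C1→W2 4, C2→W5 6, C3→W5 8, C4→W2 3, C5→W2 2  ⇒ total 23.
Compare {W1, W2}: total 24.
Compare {W1, W5}: total 29.
No size-2 selection does better; minimum is 23.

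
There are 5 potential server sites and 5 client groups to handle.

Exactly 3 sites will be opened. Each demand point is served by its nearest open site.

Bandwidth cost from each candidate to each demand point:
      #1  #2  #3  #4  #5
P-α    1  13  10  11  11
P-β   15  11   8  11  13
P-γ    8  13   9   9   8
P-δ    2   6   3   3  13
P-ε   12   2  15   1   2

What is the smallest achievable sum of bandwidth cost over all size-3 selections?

Open {P-α, P-δ, P-ε}.
  #1→P-α 1, #2→P-ε 2, #3→P-δ 3, #4→P-ε 1, #5→P-ε 2  ⇒ total 9.
Compare {P-β, P-δ, P-ε}: total 10.
Compare {P-γ, P-δ, P-ε}: total 10.
No size-3 selection does better; minimum is 9.

9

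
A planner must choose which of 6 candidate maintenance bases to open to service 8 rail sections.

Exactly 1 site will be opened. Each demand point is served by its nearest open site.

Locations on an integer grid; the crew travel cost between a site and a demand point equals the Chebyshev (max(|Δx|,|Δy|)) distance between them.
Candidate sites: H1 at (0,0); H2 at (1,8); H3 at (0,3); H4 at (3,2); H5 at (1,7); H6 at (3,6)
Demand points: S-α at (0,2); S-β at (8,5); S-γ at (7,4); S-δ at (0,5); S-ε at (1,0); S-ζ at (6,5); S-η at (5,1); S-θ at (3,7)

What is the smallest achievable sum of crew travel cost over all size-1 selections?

Open {H4}.
  S-α→H4 3, S-β→H4 5, S-γ→H4 4, S-δ→H4 3, S-ε→H4 2, S-ζ→H4 3, S-η→H4 2, S-θ→H4 5  ⇒ total 27.
Compare {H6}: total 31.
Compare {H3}: total 36.
No size-1 selection does better; minimum is 27.

27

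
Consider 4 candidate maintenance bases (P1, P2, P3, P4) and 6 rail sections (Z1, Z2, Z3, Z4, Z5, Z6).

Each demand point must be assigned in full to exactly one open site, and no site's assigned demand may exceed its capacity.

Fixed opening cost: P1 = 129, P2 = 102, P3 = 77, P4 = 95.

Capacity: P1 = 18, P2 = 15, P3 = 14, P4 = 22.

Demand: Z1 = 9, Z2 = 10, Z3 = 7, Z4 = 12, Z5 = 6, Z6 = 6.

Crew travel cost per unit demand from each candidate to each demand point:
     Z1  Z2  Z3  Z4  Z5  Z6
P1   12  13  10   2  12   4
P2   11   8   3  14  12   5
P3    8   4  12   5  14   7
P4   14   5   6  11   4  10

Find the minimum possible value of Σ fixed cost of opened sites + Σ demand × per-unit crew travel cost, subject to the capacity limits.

Open {P1, P3, P4}; cheapest assignment that respects the capacities:
  P1 (cap 18, load 18): Z4, Z6 — cost 12×2 + 6×4 = 48
  P3 (cap 14, load 10): Z2 — cost 10×4 = 40
  P4 (cap 22, load 22): Z1, Z3, Z5 — cost 9×14 + 7×6 + 6×4 = 192
  Shipping 280, fixed 301 → total 581.
  Any other capacity-feasible assignment to {P1, P3, P4} ships for at least 280.
Compare {P1, P2, P3, P4}: its best feasible assignment gives total 618.
Compare {P1, P2, P4}: its best feasible assignment gives total 637.
Every other set of open sites that can feasibly serve all demand totals ≥ 618 even under its best assignment. Minimum: 581.

581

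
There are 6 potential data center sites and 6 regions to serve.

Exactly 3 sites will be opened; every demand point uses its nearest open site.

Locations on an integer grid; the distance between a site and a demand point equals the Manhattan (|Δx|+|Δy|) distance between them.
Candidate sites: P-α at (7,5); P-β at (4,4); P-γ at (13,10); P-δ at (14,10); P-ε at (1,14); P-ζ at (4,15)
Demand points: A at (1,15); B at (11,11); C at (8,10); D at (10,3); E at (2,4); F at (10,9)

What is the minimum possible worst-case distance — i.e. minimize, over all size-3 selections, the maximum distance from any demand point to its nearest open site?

6

Open {P-α, P-γ, P-ε}.
  Farthest demand point is E at distance 6 (to P-α); all others are ≤ 6.
With {P-α, P-γ, P-ζ} the worst case is 6.
With {P-α, P-δ, P-ε} the worst case is 6.
No size-3 selection achieves below 6.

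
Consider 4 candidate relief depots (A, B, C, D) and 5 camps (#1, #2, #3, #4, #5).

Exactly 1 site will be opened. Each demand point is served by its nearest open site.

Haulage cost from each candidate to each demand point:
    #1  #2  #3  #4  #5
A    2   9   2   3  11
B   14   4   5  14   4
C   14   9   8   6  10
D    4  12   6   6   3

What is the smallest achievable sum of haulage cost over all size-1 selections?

27

Open {A}.
  #1→A 2, #2→A 9, #3→A 2, #4→A 3, #5→A 11  ⇒ total 27.
Compare {D}: total 31.
Compare {B}: total 41.
No size-1 selection does better; minimum is 27.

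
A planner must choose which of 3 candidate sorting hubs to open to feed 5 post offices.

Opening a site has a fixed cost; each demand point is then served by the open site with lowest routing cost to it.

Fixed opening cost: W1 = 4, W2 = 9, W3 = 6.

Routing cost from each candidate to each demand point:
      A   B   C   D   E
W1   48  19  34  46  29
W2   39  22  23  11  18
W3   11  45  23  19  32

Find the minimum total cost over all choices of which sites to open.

Open {W2, W3}: assign each demand point to its cheapest open site.
  A→W3 11, B→W2 22, C→W2 23, D→W2 11, E→W2 18
  routing cost 85, fixed 15 → total 100.
Compare {W1, W2, W3}: routing cost 82 + fixed 19 = 101.
Compare {W1, W3}: routing cost 101 + fixed 10 = 111.
Compare {W2}: routing cost 113 + fixed 9 = 122.
All other subsets cost ≥ 101. Minimum total cost: 100.

100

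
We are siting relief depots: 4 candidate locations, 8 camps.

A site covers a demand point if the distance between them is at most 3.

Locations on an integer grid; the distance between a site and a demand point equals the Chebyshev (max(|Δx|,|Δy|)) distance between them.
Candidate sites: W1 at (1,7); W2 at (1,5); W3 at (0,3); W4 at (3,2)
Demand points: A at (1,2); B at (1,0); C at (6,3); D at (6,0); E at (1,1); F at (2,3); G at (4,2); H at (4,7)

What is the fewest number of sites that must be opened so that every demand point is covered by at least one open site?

Coverage sets (demand points within 3 of each site):
  W1: {H}
  W2: {A, F, G, H}
  W3: {A, B, E, F}
  W4: {A, B, C, D, E, F, G}
No single site covers all 8 demand points.
But {W1, W4} covers everything, so the minimum is 2.

2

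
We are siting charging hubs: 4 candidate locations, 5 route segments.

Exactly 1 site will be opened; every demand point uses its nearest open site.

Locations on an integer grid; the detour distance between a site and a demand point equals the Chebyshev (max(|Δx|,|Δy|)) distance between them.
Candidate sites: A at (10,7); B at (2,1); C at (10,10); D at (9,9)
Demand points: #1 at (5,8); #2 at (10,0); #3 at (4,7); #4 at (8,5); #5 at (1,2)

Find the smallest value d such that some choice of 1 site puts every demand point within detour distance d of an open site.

8

Open {B}.
  Farthest demand point is #2 at detour distance 8 (to B); all others are ≤ 8.
With {A} the worst case is 9.
With {D} the worst case is 9.
No size-1 selection achieves below 8.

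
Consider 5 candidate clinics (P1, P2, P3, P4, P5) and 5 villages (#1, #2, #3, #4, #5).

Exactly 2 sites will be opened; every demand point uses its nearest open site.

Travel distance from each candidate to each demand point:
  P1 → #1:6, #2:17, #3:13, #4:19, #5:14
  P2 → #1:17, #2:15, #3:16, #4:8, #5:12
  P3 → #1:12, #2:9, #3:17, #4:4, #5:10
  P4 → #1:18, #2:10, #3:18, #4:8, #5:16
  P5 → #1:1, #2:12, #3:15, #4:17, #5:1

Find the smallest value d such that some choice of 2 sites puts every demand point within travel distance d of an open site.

Open {P1, P3}.
  Farthest demand point is #3 at travel distance 13 (to P1); all others are ≤ 13.
With {P1, P4} the worst case is 14.
With {P1, P2} the worst case is 15.
No size-2 selection achieves below 13.

13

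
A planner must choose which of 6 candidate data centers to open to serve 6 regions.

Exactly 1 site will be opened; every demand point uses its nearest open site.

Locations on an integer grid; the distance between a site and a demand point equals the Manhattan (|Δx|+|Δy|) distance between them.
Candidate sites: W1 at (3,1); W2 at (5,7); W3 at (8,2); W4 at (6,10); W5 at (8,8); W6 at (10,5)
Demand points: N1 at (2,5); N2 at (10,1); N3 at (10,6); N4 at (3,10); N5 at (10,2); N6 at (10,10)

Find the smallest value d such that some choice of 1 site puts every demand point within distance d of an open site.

Open {W5}.
  Farthest demand point is N1 at distance 9 (to W5); all others are ≤ 9.
With {W2} the worst case is 11.
With {W6} the worst case is 12.
No size-1 selection achieves below 9.

9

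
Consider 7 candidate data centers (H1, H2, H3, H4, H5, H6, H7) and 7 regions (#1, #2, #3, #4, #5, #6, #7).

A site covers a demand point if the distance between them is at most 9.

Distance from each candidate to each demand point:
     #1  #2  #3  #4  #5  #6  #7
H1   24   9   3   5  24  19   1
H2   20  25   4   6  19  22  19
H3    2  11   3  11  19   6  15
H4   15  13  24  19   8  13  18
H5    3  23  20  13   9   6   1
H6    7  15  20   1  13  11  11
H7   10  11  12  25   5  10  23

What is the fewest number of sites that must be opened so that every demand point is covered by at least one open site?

Coverage sets (demand points within 9 of each site):
  H1: {#2, #3, #4, #7}
  H2: {#3, #4}
  H3: {#1, #3, #6}
  H4: {#5}
  H5: {#1, #5, #6, #7}
  H6: {#1, #4}
  H7: {#5}
No single site covers all 7 demand points.
But {H1, H5} covers everything, so the minimum is 2.

2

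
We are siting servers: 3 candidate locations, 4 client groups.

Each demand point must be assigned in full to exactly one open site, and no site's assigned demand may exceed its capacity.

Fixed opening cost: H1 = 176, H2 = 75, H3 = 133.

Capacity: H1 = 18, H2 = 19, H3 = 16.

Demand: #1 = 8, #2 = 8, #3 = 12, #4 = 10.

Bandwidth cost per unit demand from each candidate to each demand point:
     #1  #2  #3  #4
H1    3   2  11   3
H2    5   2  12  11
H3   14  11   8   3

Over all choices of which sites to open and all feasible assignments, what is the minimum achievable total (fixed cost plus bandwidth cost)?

Open {H1, H2, H3}; cheapest assignment that respects the capacities:
  H1 (cap 18, load 18): #1, #4 — cost 8×3 + 10×3 = 54
  H2 (cap 19, load 8): #2 — cost 8×2 = 16
  H3 (cap 16, load 12): #3 — cost 12×8 = 96
  Shipping 166, fixed 384 → total 550.
  Any other capacity-feasible assignment to {H1, H2, H3} ships for at least 166.
Total demand is 38 and no other set of sites has combined capacity ≥ 38, so {H1, H2, H3} is the only feasible choice of open sites. Minimum: 550.

550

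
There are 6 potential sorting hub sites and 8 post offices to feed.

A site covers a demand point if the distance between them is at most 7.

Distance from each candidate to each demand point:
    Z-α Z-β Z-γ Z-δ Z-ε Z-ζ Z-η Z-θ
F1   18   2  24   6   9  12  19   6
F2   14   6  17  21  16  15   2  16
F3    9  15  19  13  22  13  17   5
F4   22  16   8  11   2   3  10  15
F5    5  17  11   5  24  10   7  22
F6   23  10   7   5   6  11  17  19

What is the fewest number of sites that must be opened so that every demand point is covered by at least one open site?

Coverage sets (demand points within 7 of each site):
  F1: {Z-β, Z-δ, Z-θ}
  F2: {Z-β, Z-η}
  F3: {Z-θ}
  F4: {Z-ε, Z-ζ}
  F5: {Z-α, Z-δ, Z-η}
  F6: {Z-γ, Z-δ, Z-ε}
No 3 sites suffice: every size-3 union leaves at least one demand point uncovered.
But {F1, F4, F5, F6} covers everything, so the minimum is 4.

4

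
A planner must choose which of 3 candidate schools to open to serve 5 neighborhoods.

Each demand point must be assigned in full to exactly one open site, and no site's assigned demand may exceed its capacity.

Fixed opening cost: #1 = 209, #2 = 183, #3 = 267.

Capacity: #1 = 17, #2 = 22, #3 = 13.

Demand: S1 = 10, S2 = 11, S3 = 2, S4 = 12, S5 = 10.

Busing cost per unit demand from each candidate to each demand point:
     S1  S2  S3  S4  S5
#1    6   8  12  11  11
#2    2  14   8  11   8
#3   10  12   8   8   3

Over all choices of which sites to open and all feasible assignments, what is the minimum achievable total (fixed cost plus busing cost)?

945

Open {#1, #2, #3}; cheapest assignment that respects the capacities:
  #1 (cap 17, load 11): S2 — cost 11×8 = 88
  #2 (cap 22, load 22): S1, S4 — cost 10×2 + 12×11 = 152
  #3 (cap 13, load 12): S3, S5 — cost 2×8 + 10×3 = 46
  Shipping 286, fixed 659 → total 945.
  Any other capacity-feasible assignment to {#1, #2, #3} ships for at least 286.
Total demand is 45 and no other set of sites has combined capacity ≥ 45, so {#1, #2, #3} is the only feasible choice of open sites. Minimum: 945.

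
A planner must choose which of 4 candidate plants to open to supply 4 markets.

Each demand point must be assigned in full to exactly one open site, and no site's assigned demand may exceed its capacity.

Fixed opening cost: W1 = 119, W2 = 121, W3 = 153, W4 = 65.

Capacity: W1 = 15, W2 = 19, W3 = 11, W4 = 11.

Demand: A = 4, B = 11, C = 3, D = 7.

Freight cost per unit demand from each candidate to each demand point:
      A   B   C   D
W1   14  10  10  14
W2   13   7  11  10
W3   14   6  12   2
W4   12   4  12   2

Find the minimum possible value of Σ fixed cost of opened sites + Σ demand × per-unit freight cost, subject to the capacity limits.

358

Open {W2, W4}; cheapest assignment that respects the capacities:
  W2 (cap 19, load 14): B, C — cost 11×7 + 3×11 = 110
  W4 (cap 11, load 11): A, D — cost 4×12 + 7×2 = 62
  Shipping 172, fixed 186 → total 358.
  Any other capacity-feasible assignment to {W2, W4} ships for at least 172.
Compare {W1, W4}: its best feasible assignment gives total 386.
Compare {W2, W3}: its best feasible assignment gives total 450.
Every other set of open sites that can feasibly serve all demand totals ≥ 386 even under its best assignment. Minimum: 358.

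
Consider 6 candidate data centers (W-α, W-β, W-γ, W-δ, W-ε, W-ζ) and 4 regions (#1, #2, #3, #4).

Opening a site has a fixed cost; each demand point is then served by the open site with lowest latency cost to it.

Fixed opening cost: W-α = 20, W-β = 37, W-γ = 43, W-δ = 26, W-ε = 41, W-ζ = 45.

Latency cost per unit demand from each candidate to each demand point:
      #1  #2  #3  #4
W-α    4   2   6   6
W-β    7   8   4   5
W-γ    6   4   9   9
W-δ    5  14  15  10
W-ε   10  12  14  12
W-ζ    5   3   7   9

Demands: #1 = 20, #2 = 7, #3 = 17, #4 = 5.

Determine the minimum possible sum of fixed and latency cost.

244

Open {W-α, W-β}: assign each demand point to its cheapest open site.
  #1→W-α 20×4=80, #2→W-α 7×2=14, #3→W-β 17×4=68, #4→W-β 5×5=25
  latency cost 187, fixed 57 → total 244.
Compare {W-α}: latency cost 226 + fixed 20 = 246.
Compare {W-α, W-β, W-δ}: latency cost 187 + fixed 83 = 270.
Compare {W-α, W-δ}: latency cost 226 + fixed 46 = 272.
All other subsets cost ≥ 246. Minimum total cost: 244.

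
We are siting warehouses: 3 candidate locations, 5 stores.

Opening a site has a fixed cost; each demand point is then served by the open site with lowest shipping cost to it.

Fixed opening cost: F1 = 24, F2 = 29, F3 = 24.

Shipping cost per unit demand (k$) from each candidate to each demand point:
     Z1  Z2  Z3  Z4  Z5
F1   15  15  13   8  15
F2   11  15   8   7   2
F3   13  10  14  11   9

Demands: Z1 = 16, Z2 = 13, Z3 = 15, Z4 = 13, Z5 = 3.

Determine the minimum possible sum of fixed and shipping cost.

576

Open {F2, F3}: assign each demand point to its cheapest open site.
  Z1→F2 16×11=176, Z2→F3 13×10=130, Z3→F2 15×8=120, Z4→F2 13×7=91, Z5→F2 3×2=6
  shipping cost 523, fixed 53 → total 576.
Compare {F1, F2, F3}: shipping cost 523 + fixed 77 = 600.
Compare {F2}: shipping cost 588 + fixed 29 = 617.
Compare {F1, F2}: shipping cost 588 + fixed 53 = 641.
All other subsets cost ≥ 600. Minimum total cost: 576.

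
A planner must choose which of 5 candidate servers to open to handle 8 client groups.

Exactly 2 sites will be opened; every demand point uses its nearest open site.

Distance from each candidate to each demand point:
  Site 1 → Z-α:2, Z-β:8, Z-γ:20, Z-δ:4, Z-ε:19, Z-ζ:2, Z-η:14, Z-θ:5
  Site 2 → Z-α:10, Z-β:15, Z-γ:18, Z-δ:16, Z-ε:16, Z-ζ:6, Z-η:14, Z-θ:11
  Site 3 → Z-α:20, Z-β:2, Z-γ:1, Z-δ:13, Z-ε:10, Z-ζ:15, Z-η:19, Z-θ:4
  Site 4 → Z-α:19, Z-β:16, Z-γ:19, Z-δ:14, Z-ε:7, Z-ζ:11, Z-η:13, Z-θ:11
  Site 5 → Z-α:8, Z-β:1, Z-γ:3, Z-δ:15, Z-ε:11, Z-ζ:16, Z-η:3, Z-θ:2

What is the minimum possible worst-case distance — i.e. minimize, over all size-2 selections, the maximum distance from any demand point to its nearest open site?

Open {Site 1, Site 5}.
  Farthest demand point is Z-ε at distance 11 (to Site 5); all others are ≤ 11.
With {Site 1, Site 3} the worst case is 14.
With {Site 2, Site 3} the worst case is 14.
No size-2 selection achieves below 11.

11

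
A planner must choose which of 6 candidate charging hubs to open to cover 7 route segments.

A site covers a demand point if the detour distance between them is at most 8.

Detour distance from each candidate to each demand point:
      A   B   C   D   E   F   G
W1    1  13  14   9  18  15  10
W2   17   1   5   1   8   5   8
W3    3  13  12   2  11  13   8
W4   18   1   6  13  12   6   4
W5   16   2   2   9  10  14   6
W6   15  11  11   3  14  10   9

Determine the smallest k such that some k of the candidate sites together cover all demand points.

Coverage sets (demand points within 8 of each site):
  W1: {A}
  W2: {B, C, D, E, F, G}
  W3: {A, D, G}
  W4: {B, C, F, G}
  W5: {B, C, G}
  W6: {D}
No single site covers all 7 demand points.
But {W1, W2} covers everything, so the minimum is 2.

2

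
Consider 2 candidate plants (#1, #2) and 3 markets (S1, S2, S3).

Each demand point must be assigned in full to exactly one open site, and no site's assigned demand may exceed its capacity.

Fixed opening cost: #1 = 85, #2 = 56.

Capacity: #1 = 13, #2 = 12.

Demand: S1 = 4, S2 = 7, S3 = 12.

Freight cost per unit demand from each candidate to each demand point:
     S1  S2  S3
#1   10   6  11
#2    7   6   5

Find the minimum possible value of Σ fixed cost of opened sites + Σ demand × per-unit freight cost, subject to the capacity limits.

Open {#1, #2}; cheapest assignment that respects the capacities:
  #1 (cap 13, load 11): S1, S2 — cost 4×10 + 7×6 = 82
  #2 (cap 12, load 12): S3 — cost 12×5 = 60
  Shipping 142, fixed 141 → total 283.
  Any other capacity-feasible assignment to {#1, #2} ships for at least 142.
Total demand is 23 and no other set of sites has combined capacity ≥ 23, so {#1, #2} is the only feasible choice of open sites. Minimum: 283.

283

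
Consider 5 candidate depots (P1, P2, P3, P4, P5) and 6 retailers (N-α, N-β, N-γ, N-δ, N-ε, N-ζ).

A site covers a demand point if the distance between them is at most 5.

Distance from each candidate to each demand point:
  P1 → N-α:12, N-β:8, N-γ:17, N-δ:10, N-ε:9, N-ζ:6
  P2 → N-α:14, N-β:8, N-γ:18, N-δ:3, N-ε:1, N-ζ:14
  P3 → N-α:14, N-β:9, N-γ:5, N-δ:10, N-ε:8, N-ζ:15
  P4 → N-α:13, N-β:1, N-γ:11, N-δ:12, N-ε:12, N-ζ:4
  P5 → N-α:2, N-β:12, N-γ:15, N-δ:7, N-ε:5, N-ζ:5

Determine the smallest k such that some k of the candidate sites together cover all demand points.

4

Coverage sets (demand points within 5 of each site):
  P1: {}
  P2: {N-δ, N-ε}
  P3: {N-γ}
  P4: {N-β, N-ζ}
  P5: {N-α, N-ε, N-ζ}
No 3 sites suffice: every size-3 union leaves at least one demand point uncovered.
But {P2, P3, P4, P5} covers everything, so the minimum is 4.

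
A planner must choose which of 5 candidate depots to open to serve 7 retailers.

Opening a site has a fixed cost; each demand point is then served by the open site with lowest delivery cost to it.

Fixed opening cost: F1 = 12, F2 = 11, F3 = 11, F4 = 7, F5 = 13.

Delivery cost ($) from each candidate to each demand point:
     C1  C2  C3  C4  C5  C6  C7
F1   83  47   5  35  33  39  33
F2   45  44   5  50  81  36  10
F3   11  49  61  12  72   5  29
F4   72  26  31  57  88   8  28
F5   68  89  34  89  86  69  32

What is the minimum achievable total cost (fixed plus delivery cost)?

Open {F1, F2, F3, F4}: assign each demand point to its cheapest open site.
  C1→F3 11, C2→F4 26, C3→F1 5, C4→F3 12, C5→F1 33, C6→F3 5, C7→F2 10
  delivery cost 102, fixed 41 → total 143.
Compare {F1, F3, F4}: delivery cost 120 + fixed 30 = 150.
Compare {F1, F2, F3}: delivery cost 120 + fixed 34 = 154.
Compare {F1, F2, F3, F4, F5}: delivery cost 102 + fixed 54 = 156.
All other subsets cost ≥ 150. Minimum total cost: 143.

143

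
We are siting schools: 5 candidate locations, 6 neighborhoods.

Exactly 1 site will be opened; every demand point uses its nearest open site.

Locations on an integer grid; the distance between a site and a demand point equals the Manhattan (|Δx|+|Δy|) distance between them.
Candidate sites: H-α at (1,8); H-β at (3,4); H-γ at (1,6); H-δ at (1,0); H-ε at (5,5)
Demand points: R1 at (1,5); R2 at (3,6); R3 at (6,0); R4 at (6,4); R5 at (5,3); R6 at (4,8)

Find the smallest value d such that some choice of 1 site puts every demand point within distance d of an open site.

Open {H-ε}.
  Farthest demand point is R3 at distance 6 (to H-ε); all others are ≤ 6.
With {H-β} the worst case is 7.
With {H-γ} the worst case is 11.
No size-1 selection achieves below 6.

6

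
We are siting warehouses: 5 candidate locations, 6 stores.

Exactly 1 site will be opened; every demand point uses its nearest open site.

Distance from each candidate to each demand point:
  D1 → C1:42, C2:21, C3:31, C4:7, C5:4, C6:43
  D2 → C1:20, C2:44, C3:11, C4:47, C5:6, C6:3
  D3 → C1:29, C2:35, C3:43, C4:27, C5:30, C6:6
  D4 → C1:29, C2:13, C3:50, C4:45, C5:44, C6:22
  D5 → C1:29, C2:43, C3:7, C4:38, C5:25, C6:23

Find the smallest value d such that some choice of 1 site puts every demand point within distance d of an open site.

43

Open {D1}.
  Farthest demand point is C6 at distance 43 (to D1); all others are ≤ 43.
With {D3} the worst case is 43.
With {D5} the worst case is 43.
No size-1 selection achieves below 43.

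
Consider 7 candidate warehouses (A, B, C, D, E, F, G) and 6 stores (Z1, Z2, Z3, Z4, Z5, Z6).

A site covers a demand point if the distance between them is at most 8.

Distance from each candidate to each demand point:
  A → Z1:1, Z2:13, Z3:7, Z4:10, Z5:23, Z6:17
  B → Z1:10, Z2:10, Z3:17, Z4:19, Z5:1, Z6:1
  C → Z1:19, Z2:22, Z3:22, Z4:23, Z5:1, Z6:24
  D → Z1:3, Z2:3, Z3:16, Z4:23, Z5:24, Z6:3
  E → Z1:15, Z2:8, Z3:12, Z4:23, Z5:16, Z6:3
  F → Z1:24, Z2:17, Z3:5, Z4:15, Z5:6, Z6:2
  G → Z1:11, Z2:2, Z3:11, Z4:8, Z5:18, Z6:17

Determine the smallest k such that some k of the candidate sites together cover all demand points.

Coverage sets (demand points within 8 of each site):
  A: {Z1, Z3}
  B: {Z5, Z6}
  C: {Z5}
  D: {Z1, Z2, Z6}
  E: {Z2, Z6}
  F: {Z3, Z5, Z6}
  G: {Z2, Z4}
No 2 sites suffice: every size-2 union leaves at least one demand point uncovered.
But {A, B, G} covers everything, so the minimum is 3.

3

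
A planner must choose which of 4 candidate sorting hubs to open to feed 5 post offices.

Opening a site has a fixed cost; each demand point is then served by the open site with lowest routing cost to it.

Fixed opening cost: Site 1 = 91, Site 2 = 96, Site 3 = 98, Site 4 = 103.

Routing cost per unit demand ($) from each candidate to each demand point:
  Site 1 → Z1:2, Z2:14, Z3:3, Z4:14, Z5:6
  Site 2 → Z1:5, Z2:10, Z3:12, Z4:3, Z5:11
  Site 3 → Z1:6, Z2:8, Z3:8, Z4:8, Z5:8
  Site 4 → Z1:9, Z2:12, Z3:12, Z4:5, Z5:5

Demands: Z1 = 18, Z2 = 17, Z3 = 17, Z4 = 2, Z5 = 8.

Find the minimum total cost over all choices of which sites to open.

476

Open {Site 1, Site 3}: assign each demand point to its cheapest open site.
  Z1→Site 1 18×2=36, Z2→Site 3 17×8=136, Z3→Site 1 17×3=51, Z4→Site 3 2×8=16, Z5→Site 1 8×6=48
  routing cost 287, fixed 189 → total 476.
Compare {Site 1}: routing cost 401 + fixed 91 = 492.
Compare {Site 1, Site 2}: routing cost 311 + fixed 187 = 498.
Compare {Site 1, Site 4}: routing cost 341 + fixed 194 = 535.
All other subsets cost ≥ 492. Minimum total cost: 476.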